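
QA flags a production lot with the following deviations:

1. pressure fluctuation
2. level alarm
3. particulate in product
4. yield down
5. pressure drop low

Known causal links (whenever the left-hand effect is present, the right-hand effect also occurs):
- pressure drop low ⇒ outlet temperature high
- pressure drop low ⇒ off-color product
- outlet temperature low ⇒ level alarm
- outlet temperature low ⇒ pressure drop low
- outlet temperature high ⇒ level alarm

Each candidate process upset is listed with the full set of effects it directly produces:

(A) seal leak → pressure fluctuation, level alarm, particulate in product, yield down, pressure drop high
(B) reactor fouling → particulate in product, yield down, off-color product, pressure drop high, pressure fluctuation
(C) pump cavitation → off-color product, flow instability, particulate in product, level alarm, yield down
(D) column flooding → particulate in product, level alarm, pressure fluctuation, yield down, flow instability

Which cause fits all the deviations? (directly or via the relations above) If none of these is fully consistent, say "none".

none

Checking each candidate against the observations:
(A) seal leak — pressure fluctuation yes; level alarm yes; particulate in product yes; yield down yes; pressure drop low NO
(B) reactor fouling — pressure fluctuation yes; level alarm NO; particulate in product yes; yield down yes; pressure drop low NO
(C) pump cavitation — pressure fluctuation NO; level alarm yes; particulate in product yes; yield down yes; pressure drop low NO
(D) column flooding — pressure fluctuation yes; level alarm yes; particulate in product yes; yield down yes; pressure drop low NO
No candidate is consistent with all observations.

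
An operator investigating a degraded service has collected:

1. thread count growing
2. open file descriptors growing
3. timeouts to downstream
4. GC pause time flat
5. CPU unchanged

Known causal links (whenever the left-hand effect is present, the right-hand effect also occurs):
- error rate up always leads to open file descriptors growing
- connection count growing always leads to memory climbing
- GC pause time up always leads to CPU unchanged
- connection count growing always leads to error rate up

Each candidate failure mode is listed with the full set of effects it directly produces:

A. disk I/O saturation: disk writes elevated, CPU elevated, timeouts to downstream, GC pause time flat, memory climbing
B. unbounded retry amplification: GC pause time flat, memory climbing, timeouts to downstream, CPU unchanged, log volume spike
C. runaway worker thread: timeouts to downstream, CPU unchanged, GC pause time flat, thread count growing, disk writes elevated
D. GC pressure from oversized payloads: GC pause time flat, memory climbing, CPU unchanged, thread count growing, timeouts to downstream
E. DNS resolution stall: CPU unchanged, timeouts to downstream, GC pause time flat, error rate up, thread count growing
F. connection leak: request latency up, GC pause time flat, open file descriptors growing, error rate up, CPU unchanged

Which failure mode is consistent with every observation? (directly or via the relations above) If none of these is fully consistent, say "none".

Per-candidate check:
(A) disk I/O saturation — thread count growing ✗; open file descriptors growing ✗; timeouts to downstream ✓; GC pause time flat ✓; CPU unchanged ✗
(B) unbounded retry amplification — does not account for thread count growing, open file descriptors growing
(C) runaway worker thread — thread count growing ✓; open file descriptors growing ✗; timeouts to downstream ✓; GC pause time flat ✓; CPU unchanged ✓
(D) GC pressure from oversized payloads — thread count growing ✓; open file descriptors growing ✗; timeouts to downstream ✓; GC pause time flat ✓; CPU unchanged ✓
(E) DNS resolution stall — thread count growing ✓; open file descriptors growing ✓ (via error rate up → open file descriptors growing); timeouts to downstream ✓; GC pause time flat ✓; CPU unchanged ✓
(F) connection leak — does not account for thread count growing, timeouts to downstream
(E) alone accounts for all the evidence.

E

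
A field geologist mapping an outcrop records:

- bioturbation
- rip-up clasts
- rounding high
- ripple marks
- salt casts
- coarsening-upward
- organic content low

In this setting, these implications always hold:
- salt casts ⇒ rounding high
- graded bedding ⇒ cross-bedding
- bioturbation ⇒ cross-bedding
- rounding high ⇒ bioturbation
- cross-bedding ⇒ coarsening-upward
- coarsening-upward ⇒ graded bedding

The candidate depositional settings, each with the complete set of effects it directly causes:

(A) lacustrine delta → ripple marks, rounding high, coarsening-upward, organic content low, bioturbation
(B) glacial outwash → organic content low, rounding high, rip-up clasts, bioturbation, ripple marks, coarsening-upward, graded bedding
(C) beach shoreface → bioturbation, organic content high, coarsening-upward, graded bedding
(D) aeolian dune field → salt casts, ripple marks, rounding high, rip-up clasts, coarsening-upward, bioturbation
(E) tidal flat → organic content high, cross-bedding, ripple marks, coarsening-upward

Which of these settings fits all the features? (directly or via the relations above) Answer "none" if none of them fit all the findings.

Testing each hypothesis:
(A) lacustrine delta — bioturbation +; rip-up clasts -; rounding high +; ripple marks +; salt casts -; coarsening-upward +; organic content low +
(B) glacial outwash — bioturbation +; rip-up clasts +; rounding high +; ripple marks +; salt casts -; coarsening-upward +; organic content low +
(C) beach shoreface — bioturbation +; rip-up clasts -; rounding high -; ripple marks -; salt casts -; coarsening-upward +; organic content low -
(D) aeolian dune field — does not account for organic content low
(E) tidal flat — bioturbation -; rip-up clasts -; rounding high -; ripple marks +; salt casts -; coarsening-upward +; organic content low -
Every candidate fails on at least one observation.

none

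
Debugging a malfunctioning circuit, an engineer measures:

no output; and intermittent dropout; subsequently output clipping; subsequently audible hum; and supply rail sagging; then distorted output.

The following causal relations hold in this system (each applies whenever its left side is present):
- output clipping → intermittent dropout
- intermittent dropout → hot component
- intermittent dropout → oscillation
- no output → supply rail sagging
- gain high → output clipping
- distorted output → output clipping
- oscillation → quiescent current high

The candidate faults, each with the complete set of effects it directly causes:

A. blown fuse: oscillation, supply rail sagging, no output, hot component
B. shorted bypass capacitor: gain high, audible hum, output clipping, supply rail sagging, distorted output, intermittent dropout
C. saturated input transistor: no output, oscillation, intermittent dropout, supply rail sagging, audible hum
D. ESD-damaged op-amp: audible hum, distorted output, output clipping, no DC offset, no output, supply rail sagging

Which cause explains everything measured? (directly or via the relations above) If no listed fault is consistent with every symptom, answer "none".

For each candidate, compare predicted effects to what was observed:
(A) blown fuse — no output yes; intermittent dropout NO; output clipping NO; audible hum NO; supply rail sagging yes; distorted output NO
(B) shorted bypass capacitor — does not account for no output
(C) saturated input transistor — no output yes; intermittent dropout yes; output clipping NO; audible hum yes; supply rail sagging yes; distorted output NO
(D) ESD-damaged op-amp — no output yes; intermittent dropout yes (through output clipping → intermittent dropout); output clipping yes; audible hum yes; supply rail sagging yes; distorted output yes
Only (D) is consistent with every observation.

D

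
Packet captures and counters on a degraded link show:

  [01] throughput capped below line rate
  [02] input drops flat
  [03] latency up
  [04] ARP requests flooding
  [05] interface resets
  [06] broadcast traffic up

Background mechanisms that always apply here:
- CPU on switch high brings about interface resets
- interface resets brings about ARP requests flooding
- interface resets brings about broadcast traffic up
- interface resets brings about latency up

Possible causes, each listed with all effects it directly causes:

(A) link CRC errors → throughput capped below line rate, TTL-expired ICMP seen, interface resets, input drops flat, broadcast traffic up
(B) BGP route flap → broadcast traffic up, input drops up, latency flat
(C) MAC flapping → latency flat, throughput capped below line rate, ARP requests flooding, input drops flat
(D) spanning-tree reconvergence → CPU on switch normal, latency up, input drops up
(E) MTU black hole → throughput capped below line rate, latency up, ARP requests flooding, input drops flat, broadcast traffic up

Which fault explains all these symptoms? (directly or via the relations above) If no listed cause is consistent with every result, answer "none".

Testing each hypothesis:
(A) link CRC errors — accounts for every observation (latency up via interface resets → latency up)
(B) BGP route flap — fails on throughput capped below line rate, input drops flat, latency up, ARP requests flooding, interface resets (predicts input drops up, not input drops flat; predicts latency flat, not latency up)
(C) MAC flapping — throughput capped below line rate ✓; input drops flat ✓; latency up ✗; ARP requests flooding ✓; interface resets ✗; broadcast traffic up ✗
(D) spanning-tree reconvergence — throughput capped below line rate ✗; input drops flat ✗; latency up ✓; ARP requests flooding ✗; interface resets ✗; broadcast traffic up ✗
(E) MTU black hole — does not account for interface resets
(A) alone accounts for all the evidence.

A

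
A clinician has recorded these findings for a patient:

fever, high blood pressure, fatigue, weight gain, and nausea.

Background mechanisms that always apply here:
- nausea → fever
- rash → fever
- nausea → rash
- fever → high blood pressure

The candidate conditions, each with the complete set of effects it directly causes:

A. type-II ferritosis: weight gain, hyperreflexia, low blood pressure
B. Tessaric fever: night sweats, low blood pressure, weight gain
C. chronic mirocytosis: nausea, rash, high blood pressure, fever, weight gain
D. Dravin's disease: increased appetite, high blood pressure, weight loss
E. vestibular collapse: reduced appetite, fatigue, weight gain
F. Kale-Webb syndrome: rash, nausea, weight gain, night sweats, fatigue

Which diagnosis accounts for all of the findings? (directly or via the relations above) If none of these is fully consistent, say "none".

F

Testing each hypothesis:
(A) type-II ferritosis — fails on fever, high blood pressure, fatigue, nausea (predicts low blood pressure, not high blood pressure)
(B) Tessaric fever — fever ✗; high blood pressure ✗; fatigue ✗; weight gain ✓; nausea ✗
(C) chronic mirocytosis — fever ✓; high blood pressure ✓; fatigue ✗; weight gain ✓; nausea ✓
(D) Dravin's disease — fever ✗; high blood pressure ✓; fatigue ✗; weight gain ✗; nausea ✗
(E) vestibular collapse — does not account for fever, high blood pressure, nausea
(F) Kale-Webb syndrome — accounts for every observation (fever by nausea → fever)
(F) alone accounts for all the evidence.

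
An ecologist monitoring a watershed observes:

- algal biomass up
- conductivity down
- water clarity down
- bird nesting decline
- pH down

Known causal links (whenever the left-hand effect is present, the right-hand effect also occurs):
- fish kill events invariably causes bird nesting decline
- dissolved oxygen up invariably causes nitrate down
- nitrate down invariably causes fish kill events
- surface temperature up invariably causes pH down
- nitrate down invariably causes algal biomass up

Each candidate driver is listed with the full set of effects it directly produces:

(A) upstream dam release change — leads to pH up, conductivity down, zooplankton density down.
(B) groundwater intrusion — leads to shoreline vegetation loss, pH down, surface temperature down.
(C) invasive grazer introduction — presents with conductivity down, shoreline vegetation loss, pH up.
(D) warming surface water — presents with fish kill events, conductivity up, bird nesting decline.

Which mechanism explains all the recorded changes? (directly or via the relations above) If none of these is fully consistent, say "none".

none

Per-candidate check:
(A) upstream dam release change — fails on algal biomass up, water clarity down, bird nesting decline, pH down (predicts pH up, not pH down)
(B) groundwater intrusion — does not account for algal biomass up, conductivity down, water clarity down, bird nesting decline
(C) invasive grazer introduction — algal biomass up ✗; conductivity down ✓; water clarity down ✗; bird nesting decline ✗; pH down ✗
(D) warming surface water — algal biomass up ✗; conductivity down ✗; water clarity down ✗; bird nesting decline ✓; pH down ✗
None of the listed candidates fits everything.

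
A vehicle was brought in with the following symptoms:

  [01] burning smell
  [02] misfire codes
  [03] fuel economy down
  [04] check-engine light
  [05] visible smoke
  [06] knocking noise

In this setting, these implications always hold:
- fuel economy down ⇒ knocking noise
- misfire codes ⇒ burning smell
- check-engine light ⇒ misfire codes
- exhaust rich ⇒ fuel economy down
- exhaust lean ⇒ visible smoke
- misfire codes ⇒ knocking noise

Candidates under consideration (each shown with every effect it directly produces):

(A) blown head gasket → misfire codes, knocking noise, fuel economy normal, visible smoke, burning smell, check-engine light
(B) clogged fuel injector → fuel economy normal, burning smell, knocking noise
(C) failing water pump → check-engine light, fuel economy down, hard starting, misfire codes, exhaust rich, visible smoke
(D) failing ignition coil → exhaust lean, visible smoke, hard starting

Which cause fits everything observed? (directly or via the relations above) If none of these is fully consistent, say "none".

C

For each candidate, compare predicted effects to what was observed:
(A) blown head gasket — fails on fuel economy down (predicts fuel economy normal, not fuel economy down)
(B) clogged fuel injector — burning smell ✓; misfire codes ✗; fuel economy down ✗; check-engine light ✗; visible smoke ✗; knocking noise ✓
(C) failing water pump — accounts for every observation (burning smell through misfire codes → burning smell)
(D) failing ignition coil — does not account for burning smell, misfire codes, fuel economy down, check-engine light, knocking noise
(C) alone accounts for all the evidence.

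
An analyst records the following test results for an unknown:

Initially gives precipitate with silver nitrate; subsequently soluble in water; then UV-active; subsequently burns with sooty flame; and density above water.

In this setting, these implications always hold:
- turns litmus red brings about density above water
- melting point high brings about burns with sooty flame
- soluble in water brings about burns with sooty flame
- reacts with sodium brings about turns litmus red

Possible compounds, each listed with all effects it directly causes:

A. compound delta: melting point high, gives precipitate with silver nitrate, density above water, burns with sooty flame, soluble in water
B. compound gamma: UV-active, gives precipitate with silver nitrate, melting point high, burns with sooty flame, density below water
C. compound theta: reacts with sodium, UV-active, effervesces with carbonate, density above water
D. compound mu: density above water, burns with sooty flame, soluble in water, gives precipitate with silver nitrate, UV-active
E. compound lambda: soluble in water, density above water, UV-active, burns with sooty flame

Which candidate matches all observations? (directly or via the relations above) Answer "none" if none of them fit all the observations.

D

For each candidate, compare predicted effects to what was observed:
(A) compound delta — does not account for UV-active
(B) compound gamma — fails on soluble in water, density above water (predicts density below water, not density above water)
(C) compound theta — gives precipitate with silver nitrate NO; soluble in water NO; UV-active yes; burns with sooty flame NO; density above water yes
(D) compound mu — accounts for every observation
(E) compound lambda — does not account for gives precipitate with silver nitrate
(D) is the only candidate with no mismatches.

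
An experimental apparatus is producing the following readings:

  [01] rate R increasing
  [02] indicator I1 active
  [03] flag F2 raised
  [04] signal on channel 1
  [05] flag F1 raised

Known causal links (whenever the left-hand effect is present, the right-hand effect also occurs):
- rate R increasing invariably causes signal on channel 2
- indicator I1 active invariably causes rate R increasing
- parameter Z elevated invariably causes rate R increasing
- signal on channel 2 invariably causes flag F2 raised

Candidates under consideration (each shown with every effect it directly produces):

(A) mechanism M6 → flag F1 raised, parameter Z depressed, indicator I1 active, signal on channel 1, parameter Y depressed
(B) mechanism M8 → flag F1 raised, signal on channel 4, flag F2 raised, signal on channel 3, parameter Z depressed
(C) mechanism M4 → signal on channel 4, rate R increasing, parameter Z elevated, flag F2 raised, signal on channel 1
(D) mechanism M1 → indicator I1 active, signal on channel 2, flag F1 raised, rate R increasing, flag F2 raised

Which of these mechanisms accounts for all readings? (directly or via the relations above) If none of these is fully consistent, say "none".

A

Testing each hypothesis:
(A) mechanism M6 — accounts for every observation (rate R increasing via indicator I1 active → rate R increasing)
(B) mechanism M8 — rate R increasing NO; indicator I1 active NO; flag F2 raised yes; signal on channel 1 NO; flag F1 raised yes
(C) mechanism M4 — rate R increasing yes; indicator I1 active NO; flag F2 raised yes; signal on channel 1 yes; flag F1 raised NO
(D) mechanism M1 — rate R increasing yes; indicator I1 active yes; flag F2 raised yes; signal on channel 1 NO; flag F1 raised yes
(A) is the only candidate with no mismatches.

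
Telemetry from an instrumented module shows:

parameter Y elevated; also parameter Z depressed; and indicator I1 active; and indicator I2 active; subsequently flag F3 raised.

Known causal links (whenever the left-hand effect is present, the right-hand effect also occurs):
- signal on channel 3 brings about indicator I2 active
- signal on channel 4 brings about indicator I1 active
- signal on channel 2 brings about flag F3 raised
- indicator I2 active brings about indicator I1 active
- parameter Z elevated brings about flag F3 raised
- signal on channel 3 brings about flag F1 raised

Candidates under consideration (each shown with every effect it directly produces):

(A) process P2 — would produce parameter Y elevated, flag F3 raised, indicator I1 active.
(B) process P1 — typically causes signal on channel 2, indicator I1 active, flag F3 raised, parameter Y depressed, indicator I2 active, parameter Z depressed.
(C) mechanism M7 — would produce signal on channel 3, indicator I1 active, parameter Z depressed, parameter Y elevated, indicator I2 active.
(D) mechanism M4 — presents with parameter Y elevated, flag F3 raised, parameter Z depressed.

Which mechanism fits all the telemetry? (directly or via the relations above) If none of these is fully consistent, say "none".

none

Checking each candidate against the observations:
(A) process P2 — does not account for parameter Z depressed, indicator I2 active
(B) process P1 — fails on parameter Y elevated (predicts parameter Y depressed, not parameter Y elevated)
(C) mechanism M7 — parameter Y elevated ✓; parameter Z depressed ✓; indicator I1 active ✓; indicator I2 active ✓; flag F3 raised ✗
(D) mechanism M4 — parameter Y elevated ✓; parameter Z depressed ✓; indicator I1 active ✗; indicator I2 active ✗; flag F3 raised ✓
None of the listed candidates fits everything.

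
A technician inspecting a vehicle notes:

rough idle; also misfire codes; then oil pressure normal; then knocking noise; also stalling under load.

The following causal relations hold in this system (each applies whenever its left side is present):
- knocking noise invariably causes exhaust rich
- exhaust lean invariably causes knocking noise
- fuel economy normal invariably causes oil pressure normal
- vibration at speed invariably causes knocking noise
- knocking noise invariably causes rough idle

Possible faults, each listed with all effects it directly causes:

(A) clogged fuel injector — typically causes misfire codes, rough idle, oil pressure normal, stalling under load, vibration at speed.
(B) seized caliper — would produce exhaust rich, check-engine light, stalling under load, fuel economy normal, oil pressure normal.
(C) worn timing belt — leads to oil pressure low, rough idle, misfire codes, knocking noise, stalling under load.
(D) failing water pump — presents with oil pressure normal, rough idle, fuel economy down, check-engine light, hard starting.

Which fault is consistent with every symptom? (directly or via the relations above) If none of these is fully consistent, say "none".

A

Checking each candidate against the observations:
(A) clogged fuel injector — rough idle match; misfire codes match; oil pressure normal match; knocking noise match (by vibration at speed → knocking noise); stalling under load match
(B) seized caliper — rough idle miss; misfire codes miss; oil pressure normal match; knocking noise miss; stalling under load match
(C) worn timing belt — rough idle match; misfire codes match; oil pressure normal miss; knocking noise match; stalling under load match
(D) failing water pump — does not account for misfire codes, knocking noise, stalling under load
(A) is the only candidate with no mismatches.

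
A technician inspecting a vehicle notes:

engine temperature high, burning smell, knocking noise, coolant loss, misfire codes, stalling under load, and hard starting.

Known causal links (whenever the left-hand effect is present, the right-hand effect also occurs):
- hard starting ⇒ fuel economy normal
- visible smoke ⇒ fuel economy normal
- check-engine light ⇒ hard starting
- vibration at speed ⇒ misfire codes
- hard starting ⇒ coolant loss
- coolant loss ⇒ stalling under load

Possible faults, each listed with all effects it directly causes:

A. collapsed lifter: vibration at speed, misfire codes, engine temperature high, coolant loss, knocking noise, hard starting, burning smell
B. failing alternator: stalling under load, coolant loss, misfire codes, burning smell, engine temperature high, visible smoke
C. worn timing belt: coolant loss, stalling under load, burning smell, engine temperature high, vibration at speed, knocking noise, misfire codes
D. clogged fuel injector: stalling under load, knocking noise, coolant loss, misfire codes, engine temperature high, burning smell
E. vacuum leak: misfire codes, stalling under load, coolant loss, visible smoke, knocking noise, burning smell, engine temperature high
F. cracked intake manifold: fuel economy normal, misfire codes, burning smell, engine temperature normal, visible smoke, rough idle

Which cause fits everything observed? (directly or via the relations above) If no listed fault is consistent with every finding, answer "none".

A

Per-candidate check:
(A) collapsed lifter — engine temperature high match; burning smell match; knocking noise match; coolant loss match; misfire codes match; stalling under load match (by coolant loss → stalling under load); hard starting match
(B) failing alternator — engine temperature high match; burning smell match; knocking noise miss; coolant loss match; misfire codes match; stalling under load match; hard starting miss
(C) worn timing belt — engine temperature high match; burning smell match; knocking noise match; coolant loss match; misfire codes match; stalling under load match; hard starting miss
(D) clogged fuel injector — engine temperature high match; burning smell match; knocking noise match; coolant loss match; misfire codes match; stalling under load match; hard starting miss
(E) vacuum leak — does not account for hard starting
(F) cracked intake manifold — engine temperature high miss; burning smell match; knocking noise miss; coolant loss miss; misfire codes match; stalling under load miss; hard starting miss
Only (A) is consistent with every observation.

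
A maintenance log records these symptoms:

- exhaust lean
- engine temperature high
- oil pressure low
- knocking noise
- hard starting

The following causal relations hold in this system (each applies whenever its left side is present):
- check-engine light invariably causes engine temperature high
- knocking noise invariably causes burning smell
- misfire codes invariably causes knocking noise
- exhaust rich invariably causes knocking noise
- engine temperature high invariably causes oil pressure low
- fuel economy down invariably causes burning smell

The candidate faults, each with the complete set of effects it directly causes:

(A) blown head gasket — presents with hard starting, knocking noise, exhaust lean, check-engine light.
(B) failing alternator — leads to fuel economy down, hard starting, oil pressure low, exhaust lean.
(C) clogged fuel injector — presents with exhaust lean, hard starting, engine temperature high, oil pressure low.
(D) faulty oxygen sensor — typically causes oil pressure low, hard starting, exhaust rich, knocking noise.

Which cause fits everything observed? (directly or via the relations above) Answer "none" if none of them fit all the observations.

A

For each candidate, compare predicted effects to what was observed:
(A) blown head gasket — exhaust lean +; engine temperature high + (via check-engine light → engine temperature high); oil pressure low + (via check-engine light → engine temperature high → oil pressure low); knocking noise +; hard starting +
(B) failing alternator — does not account for engine temperature high, knocking noise
(C) clogged fuel injector — exhaust lean +; engine temperature high +; oil pressure low +; knocking noise -; hard starting +
(D) faulty oxygen sensor — fails on exhaust lean, engine temperature high (predicts exhaust rich, not exhaust lean)
(A) alone accounts for all the evidence.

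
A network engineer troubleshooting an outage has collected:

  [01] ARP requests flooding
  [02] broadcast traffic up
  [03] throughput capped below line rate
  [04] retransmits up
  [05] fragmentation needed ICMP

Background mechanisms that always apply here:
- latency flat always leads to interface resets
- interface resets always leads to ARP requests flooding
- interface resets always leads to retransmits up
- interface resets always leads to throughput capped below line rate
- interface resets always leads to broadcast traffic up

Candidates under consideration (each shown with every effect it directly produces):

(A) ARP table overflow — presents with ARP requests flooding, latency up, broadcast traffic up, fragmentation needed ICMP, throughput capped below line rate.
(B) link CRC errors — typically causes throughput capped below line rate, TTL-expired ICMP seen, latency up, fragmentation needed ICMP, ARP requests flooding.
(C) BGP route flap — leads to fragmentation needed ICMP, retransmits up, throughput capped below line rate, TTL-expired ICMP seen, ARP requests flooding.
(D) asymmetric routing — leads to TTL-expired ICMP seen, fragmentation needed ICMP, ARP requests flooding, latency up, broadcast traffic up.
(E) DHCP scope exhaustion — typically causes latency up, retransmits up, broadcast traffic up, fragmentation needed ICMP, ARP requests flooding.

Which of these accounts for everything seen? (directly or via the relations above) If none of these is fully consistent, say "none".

none

For each candidate, compare predicted effects to what was observed:
(A) ARP table overflow — does not account for retransmits up
(B) link CRC errors — ARP requests flooding +; broadcast traffic up -; throughput capped below line rate +; retransmits up -; fragmentation needed ICMP +
(C) BGP route flap — does not account for broadcast traffic up
(D) asymmetric routing — ARP requests flooding +; broadcast traffic up +; throughput capped below line rate -; retransmits up -; fragmentation needed ICMP +
(E) DHCP scope exhaustion — ARP requests flooding +; broadcast traffic up +; throughput capped below line rate -; retransmits up +; fragmentation needed ICMP +
None of the listed candidates fits everything.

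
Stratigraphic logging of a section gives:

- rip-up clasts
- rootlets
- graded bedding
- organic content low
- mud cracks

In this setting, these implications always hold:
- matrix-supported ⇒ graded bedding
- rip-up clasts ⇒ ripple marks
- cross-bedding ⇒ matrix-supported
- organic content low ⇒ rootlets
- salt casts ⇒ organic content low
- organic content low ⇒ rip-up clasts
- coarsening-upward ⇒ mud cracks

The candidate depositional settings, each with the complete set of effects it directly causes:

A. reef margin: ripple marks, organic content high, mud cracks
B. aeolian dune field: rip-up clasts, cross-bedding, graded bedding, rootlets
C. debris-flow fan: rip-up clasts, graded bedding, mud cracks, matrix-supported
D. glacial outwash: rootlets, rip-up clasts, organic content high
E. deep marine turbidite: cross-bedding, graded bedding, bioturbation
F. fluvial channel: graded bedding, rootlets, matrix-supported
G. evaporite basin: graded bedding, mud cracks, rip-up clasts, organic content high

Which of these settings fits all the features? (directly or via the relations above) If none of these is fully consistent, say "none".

none

Per-candidate check:
(A) reef margin — fails on rip-up clasts, rootlets, graded bedding, organic content low (predicts organic content high, not organic content low)
(B) aeolian dune field — rip-up clasts +; rootlets +; graded bedding +; organic content low -; mud cracks -
(C) debris-flow fan — rip-up clasts +; rootlets -; graded bedding +; organic content low -; mud cracks +
(D) glacial outwash — rip-up clasts +; rootlets +; graded bedding -; organic content low -; mud cracks -
(E) deep marine turbidite — does not account for rip-up clasts, rootlets, organic content low, mud cracks
(F) fluvial channel — rip-up clasts -; rootlets +; graded bedding +; organic content low -; mud cracks -
(G) evaporite basin — rip-up clasts +; rootlets -; graded bedding +; organic content low -; mud cracks +
Every candidate fails on at least one observation.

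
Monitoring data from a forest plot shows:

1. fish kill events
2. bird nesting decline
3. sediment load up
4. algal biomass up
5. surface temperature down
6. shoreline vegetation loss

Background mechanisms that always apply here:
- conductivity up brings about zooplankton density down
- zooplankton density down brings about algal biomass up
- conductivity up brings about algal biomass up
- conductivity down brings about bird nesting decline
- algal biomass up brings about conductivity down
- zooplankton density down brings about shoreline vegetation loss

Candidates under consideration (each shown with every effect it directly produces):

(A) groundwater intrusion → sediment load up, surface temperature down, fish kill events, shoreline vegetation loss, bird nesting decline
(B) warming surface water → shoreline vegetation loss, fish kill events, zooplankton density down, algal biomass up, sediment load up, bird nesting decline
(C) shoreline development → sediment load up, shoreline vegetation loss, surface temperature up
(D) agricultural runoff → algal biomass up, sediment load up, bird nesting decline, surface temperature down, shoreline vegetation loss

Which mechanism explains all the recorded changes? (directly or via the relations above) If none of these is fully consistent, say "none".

none

Testing each hypothesis:
(A) groundwater intrusion — fish kill events +; bird nesting decline +; sediment load up +; algal biomass up -; surface temperature down +; shoreline vegetation loss +
(B) warming surface water — does not account for surface temperature down
(C) shoreline development — fish kill events -; bird nesting decline -; sediment load up +; algal biomass up -; surface temperature down -; shoreline vegetation loss +
(D) agricultural runoff — does not account for fish kill events
No candidate is consistent with all observations.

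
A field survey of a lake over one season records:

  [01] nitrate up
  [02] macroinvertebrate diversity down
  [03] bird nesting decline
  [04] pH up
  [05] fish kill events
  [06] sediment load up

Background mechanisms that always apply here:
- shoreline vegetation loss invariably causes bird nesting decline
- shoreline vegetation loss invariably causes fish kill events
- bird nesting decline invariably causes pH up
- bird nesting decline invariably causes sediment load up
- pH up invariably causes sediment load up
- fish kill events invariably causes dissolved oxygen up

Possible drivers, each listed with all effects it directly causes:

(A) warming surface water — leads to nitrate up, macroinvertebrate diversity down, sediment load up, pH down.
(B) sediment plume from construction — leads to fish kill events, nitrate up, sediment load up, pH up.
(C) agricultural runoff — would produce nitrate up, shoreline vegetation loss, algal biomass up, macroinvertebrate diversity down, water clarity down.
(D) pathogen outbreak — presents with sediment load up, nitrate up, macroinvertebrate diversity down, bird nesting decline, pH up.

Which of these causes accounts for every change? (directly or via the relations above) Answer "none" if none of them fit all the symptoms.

C

Checking each candidate against the observations:
(A) warming surface water — nitrate up yes; macroinvertebrate diversity down yes; bird nesting decline NO; pH up NO; fish kill events NO; sediment load up yes
(B) sediment plume from construction — nitrate up yes; macroinvertebrate diversity down NO; bird nesting decline NO; pH up yes; fish kill events yes; sediment load up yes
(C) agricultural runoff — accounts for every observation (bird nesting decline through shoreline vegetation loss → bird nesting decline)
(D) pathogen outbreak — nitrate up yes; macroinvertebrate diversity down yes; bird nesting decline yes; pH up yes; fish kill events NO; sediment load up yes
(C) is the only candidate with no mismatches.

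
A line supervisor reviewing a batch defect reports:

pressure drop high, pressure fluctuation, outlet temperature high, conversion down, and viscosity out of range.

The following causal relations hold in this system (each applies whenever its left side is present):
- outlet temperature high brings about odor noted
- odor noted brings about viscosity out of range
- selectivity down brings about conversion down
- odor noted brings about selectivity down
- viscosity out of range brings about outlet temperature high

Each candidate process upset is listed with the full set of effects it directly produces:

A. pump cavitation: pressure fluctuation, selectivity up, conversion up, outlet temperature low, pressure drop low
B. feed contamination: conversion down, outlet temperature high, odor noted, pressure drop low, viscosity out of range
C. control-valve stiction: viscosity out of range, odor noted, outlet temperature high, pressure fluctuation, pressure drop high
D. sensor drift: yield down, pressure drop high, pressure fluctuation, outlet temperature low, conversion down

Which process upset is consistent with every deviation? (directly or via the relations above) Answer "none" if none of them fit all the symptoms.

C

Testing each hypothesis:
(A) pump cavitation — fails on pressure drop high, outlet temperature high, conversion down, viscosity out of range (predicts pressure drop low, not pressure drop high; predicts outlet temperature low, not outlet temperature high; predicts conversion up, not conversion down)
(B) feed contamination — fails on pressure drop high, pressure fluctuation (predicts pressure drop low, not pressure drop high)
(C) control-valve stiction — pressure drop high match; pressure fluctuation match; outlet temperature high match; conversion down match (through odor noted → selectivity down → conversion down); viscosity out of range match
(D) sensor drift — pressure drop high match; pressure fluctuation match; outlet temperature high miss; conversion down match; viscosity out of range miss
Only (C) is consistent with every observation.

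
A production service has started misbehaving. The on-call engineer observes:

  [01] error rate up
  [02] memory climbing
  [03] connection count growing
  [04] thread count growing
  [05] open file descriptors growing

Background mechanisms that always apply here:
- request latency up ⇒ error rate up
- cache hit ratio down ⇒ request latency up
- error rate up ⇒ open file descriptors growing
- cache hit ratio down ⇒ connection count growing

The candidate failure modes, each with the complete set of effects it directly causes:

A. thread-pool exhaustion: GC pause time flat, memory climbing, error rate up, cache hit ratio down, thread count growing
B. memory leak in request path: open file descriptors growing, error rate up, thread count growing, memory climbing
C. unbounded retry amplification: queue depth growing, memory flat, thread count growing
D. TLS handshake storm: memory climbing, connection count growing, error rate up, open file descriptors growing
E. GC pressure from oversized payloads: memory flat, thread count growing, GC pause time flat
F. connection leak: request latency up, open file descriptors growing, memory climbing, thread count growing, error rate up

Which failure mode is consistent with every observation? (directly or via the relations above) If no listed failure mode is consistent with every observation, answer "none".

Checking each candidate against the observations:
(A) thread-pool exhaustion — accounts for every observation (connection count growing via cache hit ratio down → connection count growing)
(B) memory leak in request path — error rate up ✓; memory climbing ✓; connection count growing ✗; thread count growing ✓; open file descriptors growing ✓
(C) unbounded retry amplification — error rate up ✗; memory climbing ✗; connection count growing ✗; thread count growing ✓; open file descriptors growing ✗
(D) TLS handshake storm — error rate up ✓; memory climbing ✓; connection count growing ✓; thread count growing ✗; open file descriptors growing ✓
(E) GC pressure from oversized payloads — fails on error rate up, memory climbing, connection count growing, open file descriptors growing (predicts memory flat, not memory climbing)
(F) connection leak — error rate up ✓; memory climbing ✓; connection count growing ✗; thread count growing ✓; open file descriptors growing ✓
(A) alone accounts for all the evidence.

A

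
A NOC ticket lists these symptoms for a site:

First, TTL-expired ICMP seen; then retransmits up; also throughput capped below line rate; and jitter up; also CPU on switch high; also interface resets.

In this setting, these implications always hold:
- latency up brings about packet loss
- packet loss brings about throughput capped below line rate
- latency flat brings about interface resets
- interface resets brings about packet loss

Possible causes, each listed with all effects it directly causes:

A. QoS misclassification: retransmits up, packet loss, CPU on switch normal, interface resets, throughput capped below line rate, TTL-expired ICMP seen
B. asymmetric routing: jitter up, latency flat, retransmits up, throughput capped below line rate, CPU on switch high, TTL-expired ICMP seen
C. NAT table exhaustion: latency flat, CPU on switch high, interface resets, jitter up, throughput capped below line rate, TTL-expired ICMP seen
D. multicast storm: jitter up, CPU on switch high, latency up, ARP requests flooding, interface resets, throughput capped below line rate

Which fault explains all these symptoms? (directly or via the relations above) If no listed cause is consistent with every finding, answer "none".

For each candidate, compare predicted effects to what was observed:
(A) QoS misclassification — fails on jitter up, CPU on switch high (predicts CPU on switch normal, not CPU on switch high)
(B) asymmetric routing — accounts for every observation (interface resets via latency flat → interface resets)
(C) NAT table exhaustion — does not account for retransmits up
(D) multicast storm — TTL-expired ICMP seen NO; retransmits up NO; throughput capped below line rate yes; jitter up yes; CPU on switch high yes; interface resets yes
Only (B) is consistent with every observation.

B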